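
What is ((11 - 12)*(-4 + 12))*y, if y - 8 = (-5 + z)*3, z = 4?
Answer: -40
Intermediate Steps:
y = 5 (y = 8 + (-5 + 4)*3 = 8 - 1*3 = 8 - 3 = 5)
((11 - 12)*(-4 + 12))*y = ((11 - 12)*(-4 + 12))*5 = -1*8*5 = -8*5 = -40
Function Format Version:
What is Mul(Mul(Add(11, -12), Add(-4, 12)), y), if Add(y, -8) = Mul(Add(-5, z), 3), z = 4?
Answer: -40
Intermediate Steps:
y = 5 (y = Add(8, Mul(Add(-5, 4), 3)) = Add(8, Mul(-1, 3)) = Add(8, -3) = 5)
Mul(Mul(Add(11, -12), Add(-4, 12)), y) = Mul(Mul(Add(11, -12), Add(-4, 12)), 5) = Mul(Mul(-1, 8), 5) = Mul(-8, 5) = -40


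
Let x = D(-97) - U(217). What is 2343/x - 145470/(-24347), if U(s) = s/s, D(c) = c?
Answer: -42788961/2386006 ≈ -17.933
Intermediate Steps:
U(s) = 1
x = -98 (x = -97 - 1*1 = -97 - 1 = -98)
2343/x - 145470/(-24347) = 2343/(-98) - 145470/(-24347) = 2343*(-1/98) - 145470*(-1/24347) = -2343/98 + 145470/24347 = -42788961/2386006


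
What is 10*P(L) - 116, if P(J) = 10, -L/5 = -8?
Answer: -16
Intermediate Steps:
L = 40 (L = -5*(-8) = 40)
10*P(L) - 116 = 10*10 - 116 = 100 - 116 = -16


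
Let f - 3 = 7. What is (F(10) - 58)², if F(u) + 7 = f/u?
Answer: 4096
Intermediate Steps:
f = 10 (f = 3 + 7 = 10)
F(u) = -7 + 10/u
(F(10) - 58)² = ((-7 + 10/10) - 58)² = ((-7 + 10*(⅒)) - 58)² = ((-7 + 1) - 58)² = (-6 - 58)² = (-64)² = 4096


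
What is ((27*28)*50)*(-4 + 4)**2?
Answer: 0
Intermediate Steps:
((27*28)*50)*(-4 + 4)**2 = (756*50)*0**2 = 37800*0 = 0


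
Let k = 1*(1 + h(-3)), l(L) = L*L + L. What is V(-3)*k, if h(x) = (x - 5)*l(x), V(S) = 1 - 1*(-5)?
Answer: -282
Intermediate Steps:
l(L) = L + L**2 (l(L) = L**2 + L = L + L**2)
V(S) = 6 (V(S) = 1 + 5 = 6)
h(x) = x*(1 + x)*(-5 + x) (h(x) = (x - 5)*(x*(1 + x)) = (-5 + x)*(x*(1 + x)) = x*(1 + x)*(-5 + x))
k = -47 (k = 1*(1 - 3*(1 - 3)*(-5 - 3)) = 1*(1 - 3*(-2)*(-8)) = 1*(1 - 48) = 1*(-47) = -47)
V(-3)*k = 6*(-47) = -282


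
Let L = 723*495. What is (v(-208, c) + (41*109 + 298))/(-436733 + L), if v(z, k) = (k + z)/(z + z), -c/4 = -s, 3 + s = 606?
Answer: -495217/8200192 ≈ -0.060391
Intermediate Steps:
s = 603 (s = -3 + 606 = 603)
c = 2412 (c = -(-4)*603 = -4*(-603) = 2412)
L = 357885
v(z, k) = (k + z)/(2*z) (v(z, k) = (k + z)/((2*z)) = (k + z)*(1/(2*z)) = (k + z)/(2*z))
(v(-208, c) + (41*109 + 298))/(-436733 + L) = ((½)*(2412 - 208)/(-208) + (41*109 + 298))/(-436733 + 357885) = ((½)*(-1/208)*2204 + (4469 + 298))/(-78848) = (-551/104 + 4767)*(-1/78848) = (495217/104)*(-1/78848) = -495217/8200192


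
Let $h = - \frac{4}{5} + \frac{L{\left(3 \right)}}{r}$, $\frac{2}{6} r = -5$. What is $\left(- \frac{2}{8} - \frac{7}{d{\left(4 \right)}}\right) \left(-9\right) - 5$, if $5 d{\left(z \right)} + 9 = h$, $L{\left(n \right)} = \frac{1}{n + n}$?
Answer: $- \frac{123113}{3532} \approx -34.856$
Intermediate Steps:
$r = -15$ ($r = 3 \left(-5\right) = -15$)
$L{\left(n \right)} = \frac{1}{2 n}$
$h = - \frac{73}{90}$ ($h = - \frac{4}{5} + \frac{\frac{1}{2} \cdot \frac{1}{3}}{-15} = \left(-4\right) \frac{1}{5} + \frac{1}{2} \cdot \frac{1}{3} \left(- \frac{1}{15}\right) = - \frac{4}{5} + \frac{1}{6} \left(- \frac{1}{15}\right) = - \frac{4}{5} - \frac{1}{90} = - \frac{73}{90} \approx -0.81111$)
$d{\left(z \right)} = - \frac{883}{450}$ ($d{\left(z \right)} = - \frac{9}{5} + \frac{1}{5} \left(- \frac{73}{90}\right) = - \frac{9}{5} - \frac{73}{450} = - \frac{883}{450}$)
$\left(- \frac{2}{8} - \frac{7}{d{\left(4 \right)}}\right) \left(-9\right) - 5 = \left(- \frac{2}{8} - \frac{7}{- \frac{883}{450}}\right) \left(-9\right) - 5 = \left(\left(-2\right) \frac{1}{8} - - \frac{3150}{883}\right) \left(-9\right) - 5 = \left(- \frac{1}{4} + \frac{3150}{883}\right) \left(-9\right) - 5 = \frac{11717}{3532} \left(-9\right) - 5 = - \frac{105453}{3532} - 5 = - \frac{123113}{3532}$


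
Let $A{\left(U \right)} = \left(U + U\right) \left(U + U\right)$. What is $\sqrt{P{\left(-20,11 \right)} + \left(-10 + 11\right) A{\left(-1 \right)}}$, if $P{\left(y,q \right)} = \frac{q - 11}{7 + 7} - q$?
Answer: $i \sqrt{7} \approx 2.6458 i$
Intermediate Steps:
$A{\left(U \right)} = 4 U^{2}$ ($A{\left(U \right)} = 2 U 2 U = 4 U^{2}$)
$P{\left(y,q \right)} = - \frac{11}{14} - \frac{13 q}{14}$ ($P{\left(y,q \right)} = \frac{-11 + q}{14} - q = \left(-11 + q\right) \frac{1}{14} - q = \left(- \frac{11}{14} + \frac{q}{14}\right) - q = - \frac{11}{14} - \frac{13 q}{14}$)
$\sqrt{P{\left(-20,11 \right)} + \left(-10 + 11\right) A{\left(-1 \right)}} = \sqrt{\left(- \frac{11}{14} - \frac{143}{14}\right) + \left(-10 + 11\right) 4 \left(-1\right)^{2}} = \sqrt{\left(- \frac{11}{14} - \frac{143}{14}\right) + 1 \cdot 4 \cdot 1} = \sqrt{-11 + 1 \cdot 4} = \sqrt{-11 + 4} = \sqrt{-7} = i \sqrt{7}$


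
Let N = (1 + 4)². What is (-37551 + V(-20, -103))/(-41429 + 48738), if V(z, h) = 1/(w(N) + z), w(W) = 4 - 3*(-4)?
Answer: -150205/29236 ≈ -5.1377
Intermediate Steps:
N = 25 (N = 5² = 25)
w(W) = 16 (w(W) = 4 + 12 = 16)
V(z, h) = 1/(16 + z)
(-37551 + V(-20, -103))/(-41429 + 48738) = (-37551 + 1/(16 - 20))/(-41429 + 48738) = (-37551 + 1/(-4))/7309 = (-37551 - ¼)*(1/7309) = -150205/4*1/7309 = -150205/29236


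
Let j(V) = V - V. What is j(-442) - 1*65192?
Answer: -65192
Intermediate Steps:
j(V) = 0
j(-442) - 1*65192 = 0 - 1*65192 = 0 - 65192 = -65192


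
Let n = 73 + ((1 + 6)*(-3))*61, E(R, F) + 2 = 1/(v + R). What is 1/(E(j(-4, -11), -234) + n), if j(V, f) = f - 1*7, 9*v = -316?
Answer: -478/578389 ≈ -0.00082643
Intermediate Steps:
v = -316/9 (v = (⅑)*(-316) = -316/9 ≈ -35.111)
j(V, f) = -7 + f (j(V, f) = f - 7 = -7 + f)
E(R, F) = -2 + 1/(-316/9 + R)
n = -1208 (n = 73 + (7*(-3))*61 = 73 - 21*61 = 73 - 1281 = -1208)
1/(E(j(-4, -11), -234) + n) = 1/((641 - 18*(-7 - 11))/(-316 + 9*(-7 - 11)) - 1208) = 1/((641 - 18*(-18))/(-316 + 9*(-18)) - 1208) = 1/((641 + 324)/(-316 - 162) - 1208) = 1/(965/(-478) - 1208) = 1/(-1/478*965 - 1208) = 1/(-965/478 - 1208) = 1/(-578389/478) = -478/578389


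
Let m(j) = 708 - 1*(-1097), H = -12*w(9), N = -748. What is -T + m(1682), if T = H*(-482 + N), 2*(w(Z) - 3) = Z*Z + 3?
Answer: -662395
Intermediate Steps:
w(Z) = 9/2 + Z²/2 (w(Z) = 3 + (Z*Z + 3)/2 = 3 + (Z² + 3)/2 = 3 + (3 + Z²)/2 = 3 + (3/2 + Z²/2) = 9/2 + Z²/2)
H = -540 (H = -12*(9/2 + (½)*9²) = -12*(9/2 + (½)*81) = -12*(9/2 + 81/2) = -12*45 = -540)
T = 664200 (T = -540*(-482 - 748) = -540*(-1230) = 664200)
m(j) = 1805 (m(j) = 708 + 1097 = 1805)
-T + m(1682) = -1*664200 + 1805 = -664200 + 1805 = -662395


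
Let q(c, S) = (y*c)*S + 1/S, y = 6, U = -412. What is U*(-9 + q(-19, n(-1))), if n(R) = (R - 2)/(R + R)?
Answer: 221656/3 ≈ 73885.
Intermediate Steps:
n(R) = (-2 + R)/(2*R) (n(R) = (-2 + R)/((2*R)) = (-2 + R)*(1/(2*R)) = (-2 + R)/(2*R))
q(c, S) = 1/S + 6*S*c (q(c, S) = (6*c)*S + 1/S = 6*S*c + 1/S = 1/S + 6*S*c)
U*(-9 + q(-19, n(-1))) = -412*(-9 + (1/((½)*(-2 - 1)/(-1)) + 6*((½)*(-2 - 1)/(-1))*(-19))) = -412*(-9 + (1/((½)*(-1)*(-3)) + 6*((½)*(-1)*(-3))*(-19))) = -412*(-9 + (1/(3/2) + 6*(3/2)*(-19))) = -412*(-9 + (⅔ - 171)) = -412*(-9 - 511/3) = -412*(-538/3) = 221656/3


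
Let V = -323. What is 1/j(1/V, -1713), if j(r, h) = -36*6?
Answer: -1/216 ≈ -0.0046296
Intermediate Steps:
j(r, h) = -216
1/j(1/V, -1713) = 1/(-216) = -1/216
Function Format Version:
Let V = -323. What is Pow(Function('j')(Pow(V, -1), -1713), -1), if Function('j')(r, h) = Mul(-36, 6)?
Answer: Rational(-1, 216) ≈ -0.0046296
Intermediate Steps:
Function('j')(r, h) = -216
Pow(Function('j')(Pow(V, -1), -1713), -1) = Pow(-216, -1) = Rational(-1, 216)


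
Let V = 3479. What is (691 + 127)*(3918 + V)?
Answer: 6050746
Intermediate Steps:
(691 + 127)*(3918 + V) = (691 + 127)*(3918 + 3479) = 818*7397 = 6050746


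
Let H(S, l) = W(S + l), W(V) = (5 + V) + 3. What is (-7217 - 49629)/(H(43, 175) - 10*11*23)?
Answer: 28423/1152 ≈ 24.673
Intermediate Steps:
W(V) = 8 + V
H(S, l) = 8 + S + l (H(S, l) = 8 + (S + l) = 8 + S + l)
(-7217 - 49629)/(H(43, 175) - 10*11*23) = (-7217 - 49629)/((8 + 43 + 175) - 10*11*23) = -56846/(226 - 110*23) = -56846/(226 - 2530) = -56846/(-2304) = -56846*(-1/2304) = 28423/1152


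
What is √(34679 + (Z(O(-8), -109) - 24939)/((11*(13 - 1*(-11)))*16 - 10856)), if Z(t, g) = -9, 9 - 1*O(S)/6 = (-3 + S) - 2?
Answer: √95341663502/1658 ≈ 186.23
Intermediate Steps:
O(S) = 84 - 6*S (O(S) = 54 - 6*((-3 + S) - 2) = 54 - 6*(-5 + S) = 54 + (30 - 6*S) = 84 - 6*S)
√(34679 + (Z(O(-8), -109) - 24939)/((11*(13 - 1*(-11)))*16 - 10856)) = √(34679 + (-9 - 24939)/((11*(13 - 1*(-11)))*16 - 10856)) = √(34679 - 24948/((11*(13 + 11))*16 - 10856)) = √(34679 - 24948/((11*24)*16 - 10856)) = √(34679 - 24948/(264*16 - 10856)) = √(34679 - 24948/(4224 - 10856)) = √(34679 - 24948/(-6632)) = √(34679 - 24948*(-1/6632)) = √(34679 + 6237/1658) = √(57504019/1658) = √95341663502/1658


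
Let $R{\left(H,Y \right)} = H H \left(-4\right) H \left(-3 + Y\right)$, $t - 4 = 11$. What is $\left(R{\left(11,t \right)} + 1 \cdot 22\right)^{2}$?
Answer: $4078865956$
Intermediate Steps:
$t = 15$ ($t = 4 + 11 = 15$)
$R{\left(H,Y \right)} = - 4 H^{3} \left(-3 + Y\right)$ ($R{\left(H,Y \right)} = H^{2} \left(-4\right) H \left(-3 + Y\right) = - 4 H^{2} H \left(-3 + Y\right) = - 4 H^{3} \left(-3 + Y\right)$)
$\left(R{\left(11,t \right)} + 1 \cdot 22\right)^{2} = \left(4 \cdot 11^{3} \left(3 - 15\right) + 1 \cdot 22\right)^{2} = \left(4 \cdot 1331 \left(3 - 15\right) + 22\right)^{2} = \left(4 \cdot 1331 \left(-12\right) + 22\right)^{2} = \left(-63888 + 22\right)^{2} = \left(-63866\right)^{2} = 4078865956$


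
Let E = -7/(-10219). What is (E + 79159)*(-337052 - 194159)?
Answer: -429710298017708/10219 ≈ -4.2050e+10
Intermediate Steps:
E = 7/10219 (E = -1/10219*(-7) = 7/10219 ≈ 0.00068500)
(E + 79159)*(-337052 - 194159) = (7/10219 + 79159)*(-337052 - 194159) = (808925828/10219)*(-531211) = -429710298017708/10219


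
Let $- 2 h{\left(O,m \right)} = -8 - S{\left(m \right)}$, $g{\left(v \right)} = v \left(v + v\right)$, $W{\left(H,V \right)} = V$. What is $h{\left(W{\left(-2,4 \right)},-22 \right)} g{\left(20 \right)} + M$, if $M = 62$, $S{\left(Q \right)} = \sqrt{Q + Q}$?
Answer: $3262 + 800 i \sqrt{11} \approx 3262.0 + 2653.3 i$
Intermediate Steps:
$S{\left(Q \right)} = \sqrt{2} \sqrt{Q}$ ($S{\left(Q \right)} = \sqrt{2 Q} = \sqrt{2} \sqrt{Q}$)
$g{\left(v \right)} = 2 v^{2}$ ($g{\left(v \right)} = v 2 v = 2 v^{2}$)
$h{\left(O,m \right)} = 4 + \frac{\sqrt{2} \sqrt{m}}{2}$ ($h{\left(O,m \right)} = - \frac{-8 - \sqrt{2} \sqrt{m}}{2} = 4 + \frac{\sqrt{2} \sqrt{m}}{2}$)
$h{\left(W{\left(-2,4 \right)},-22 \right)} g{\left(20 \right)} + M = \left(4 + \frac{\sqrt{2} \sqrt{-22}}{2}\right) 2 \cdot 20^{2} + 62 = \left(4 + \frac{\sqrt{2} i \sqrt{22}}{2}\right) 2 \cdot 400 + 62 = \left(4 + i \sqrt{11}\right) 800 + 62 = \left(3200 + 800 i \sqrt{11}\right) + 62 = 3262 + 800 i \sqrt{11}$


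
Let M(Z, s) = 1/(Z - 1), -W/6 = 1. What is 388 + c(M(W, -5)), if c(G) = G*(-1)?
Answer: 2717/7 ≈ 388.14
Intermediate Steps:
W = -6 (W = -6*1 = -6)
M(Z, s) = 1/(-1 + Z)
c(G) = -G
388 + c(M(W, -5)) = 388 - 1/(-1 - 6) = 388 - 1/(-7) = 388 - 1*(-⅐) = 388 + ⅐ = 2717/7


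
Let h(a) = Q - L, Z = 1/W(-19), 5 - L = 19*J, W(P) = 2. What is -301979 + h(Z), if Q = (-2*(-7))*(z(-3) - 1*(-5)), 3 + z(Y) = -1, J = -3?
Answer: -302027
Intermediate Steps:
z(Y) = -4 (z(Y) = -3 - 1 = -4)
Q = 14 (Q = (-2*(-7))*(-4 - 1*(-5)) = 14*(-4 + 5) = 14*1 = 14)
L = 62 (L = 5 - 19*(-3) = 5 - 1*(-57) = 5 + 57 = 62)
Z = ½ (Z = 1/2 = ½ ≈ 0.50000)
h(a) = -48 (h(a) = 14 - 1*62 = 14 - 62 = -48)
-301979 + h(Z) = -301979 - 48 = -302027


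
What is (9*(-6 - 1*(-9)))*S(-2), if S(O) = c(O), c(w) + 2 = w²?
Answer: 54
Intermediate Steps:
c(w) = -2 + w²
S(O) = -2 + O²
(9*(-6 - 1*(-9)))*S(-2) = (9*(-6 - 1*(-9)))*(-2 + (-2)²) = (9*(-6 + 9))*(-2 + 4) = (9*3)*2 = 27*2 = 54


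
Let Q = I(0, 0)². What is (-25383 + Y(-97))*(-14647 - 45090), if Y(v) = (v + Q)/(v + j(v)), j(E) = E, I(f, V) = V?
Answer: 3032548805/2 ≈ 1.5163e+9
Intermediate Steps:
Q = 0 (Q = 0² = 0)
Y(v) = ½ (Y(v) = (v + 0)/(v + v) = v/((2*v)) = v*(1/(2*v)) = ½)
(-25383 + Y(-97))*(-14647 - 45090) = (-25383 + ½)*(-14647 - 45090) = -50765/2*(-59737) = 3032548805/2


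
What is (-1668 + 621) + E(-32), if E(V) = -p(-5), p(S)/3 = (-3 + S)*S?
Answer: -1167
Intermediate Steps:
p(S) = 3*S*(-3 + S) (p(S) = 3*((-3 + S)*S) = 3*(S*(-3 + S)) = 3*S*(-3 + S))
E(V) = -120 (E(V) = -3*(-5)*(-3 - 5) = -3*(-5)*(-8) = -1*120 = -120)
(-1668 + 621) + E(-32) = (-1668 + 621) - 120 = -1047 - 120 = -1167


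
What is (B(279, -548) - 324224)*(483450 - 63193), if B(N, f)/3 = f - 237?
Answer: -137247110803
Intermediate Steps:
B(N, f) = -711 + 3*f (B(N, f) = 3*(f - 237) = 3*(-237 + f) = -711 + 3*f)
(B(279, -548) - 324224)*(483450 - 63193) = ((-711 + 3*(-548)) - 324224)*(483450 - 63193) = ((-711 - 1644) - 324224)*420257 = (-2355 - 324224)*420257 = -326579*420257 = -137247110803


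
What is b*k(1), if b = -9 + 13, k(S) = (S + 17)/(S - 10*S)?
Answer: -8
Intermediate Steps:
k(S) = -(17 + S)/(9*S) (k(S) = (17 + S)/((-9*S)) = (17 + S)*(-1/(9*S)) = -(17 + S)/(9*S))
b = 4
b*k(1) = 4*((⅑)*(-17 - 1*1)/1) = 4*((⅑)*1*(-17 - 1)) = 4*((⅑)*1*(-18)) = 4*(-2) = -8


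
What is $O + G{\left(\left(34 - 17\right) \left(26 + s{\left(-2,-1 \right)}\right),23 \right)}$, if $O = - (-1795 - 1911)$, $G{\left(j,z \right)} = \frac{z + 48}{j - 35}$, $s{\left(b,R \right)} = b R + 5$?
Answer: $\frac{1949427}{526} \approx 3706.1$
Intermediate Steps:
$s{\left(b,R \right)} = 5 + R b$ ($s{\left(b,R \right)} = R b + 5 = 5 + R b$)
$G{\left(j,z \right)} = \frac{48 + z}{-35 + j}$
$O = 3706$ ($O = \left(-1\right) \left(-3706\right) = 3706$)
$O + G{\left(\left(34 - 17\right) \left(26 + s{\left(-2,-1 \right)}\right),23 \right)} = 3706 + \frac{48 + 23}{-35 + \left(34 - 17\right) \left(26 + \left(5 - -2\right)\right)} = 3706 + \frac{1}{-35 + 17 \left(26 + \left(5 + 2\right)\right)} 71 = 3706 + \frac{1}{-35 + 17 \left(26 + 7\right)} 71 = 3706 + \frac{1}{-35 + 17 \cdot 33} \cdot 71 = 3706 + \frac{1}{-35 + 561} \cdot 71 = 3706 + \frac{1}{526} \cdot 71 = 3706 + \frac{71}{526} = \frac{1949427}{526}$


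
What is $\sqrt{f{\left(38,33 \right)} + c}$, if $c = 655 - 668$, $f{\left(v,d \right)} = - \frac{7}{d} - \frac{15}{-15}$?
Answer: $\frac{i \sqrt{13299}}{33} \approx 3.4946 i$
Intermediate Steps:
$f{\left(v,d \right)} = 1 - \frac{7}{d}$ ($f{\left(v,d \right)} = - \frac{7}{d} - -1 = - \frac{7}{d} + 1 = 1 - \frac{7}{d}$)
$c = -13$ ($c = 655 - 668 = -13$)
$\sqrt{f{\left(38,33 \right)} + c} = \sqrt{\frac{-7 + 33}{33} - 13} = \sqrt{\frac{1}{33} \cdot 26 - 13} = \sqrt{\frac{26}{33} - 13} = \sqrt{- \frac{403}{33}} = \frac{i \sqrt{13299}}{33}$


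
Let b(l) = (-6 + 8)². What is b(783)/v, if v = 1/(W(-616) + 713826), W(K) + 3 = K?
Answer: 2852828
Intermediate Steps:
b(l) = 4 (b(l) = 2² = 4)
W(K) = -3 + K
v = 1/713207 (v = 1/((-3 - 616) + 713826) = 1/(-619 + 713826) = 1/713207 ≈ 1.4021e-6)
b(783)/v = 4/(1/713207) = 4*713207 = 2852828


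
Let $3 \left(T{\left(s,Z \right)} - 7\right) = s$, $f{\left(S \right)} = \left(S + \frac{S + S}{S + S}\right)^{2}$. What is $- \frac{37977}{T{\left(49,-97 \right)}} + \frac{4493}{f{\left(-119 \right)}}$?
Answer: $- \frac{793030367}{487340} \approx -1627.3$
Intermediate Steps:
$f{\left(S \right)} = \left(1 + S\right)^{2}$ ($f{\left(S \right)} = \left(S + \frac{2 S}{2 S}\right)^{2} = \left(S + 2 S \frac{1}{2 S}\right)^{2} = \left(S + 1\right)^{2} = \left(1 + S\right)^{2}$)
$T{\left(s,Z \right)} = 7 + \frac{s}{3}$
$- \frac{37977}{T{\left(49,-97 \right)}} + \frac{4493}{f{\left(-119 \right)}} = - \frac{37977}{7 + \frac{1}{3} \cdot 49} + \frac{4493}{\left(1 - 119\right)^{2}} = - \frac{37977}{7 + \frac{49}{3}} + \frac{4493}{\left(-118\right)^{2}} = - \frac{37977}{\frac{70}{3}} + \frac{4493}{13924} = \left(-37977\right) \frac{3}{70} + 4493 \cdot \frac{1}{13924} = - \frac{113931}{70} + \frac{4493}{13924} = - \frac{793030367}{487340}$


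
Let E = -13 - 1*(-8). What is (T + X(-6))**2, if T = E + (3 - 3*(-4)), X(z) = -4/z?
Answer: 1024/9 ≈ 113.78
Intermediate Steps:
E = -5 (E = -13 + 8 = -5)
T = 10 (T = -5 + (3 - 3*(-4)) = -5 + (3 + 12) = -5 + 15 = 10)
(T + X(-6))**2 = (10 - 4/(-6))**2 = (10 - 4*(-1/6))**2 = (10 + 2/3)**2 = (32/3)**2 = 1024/9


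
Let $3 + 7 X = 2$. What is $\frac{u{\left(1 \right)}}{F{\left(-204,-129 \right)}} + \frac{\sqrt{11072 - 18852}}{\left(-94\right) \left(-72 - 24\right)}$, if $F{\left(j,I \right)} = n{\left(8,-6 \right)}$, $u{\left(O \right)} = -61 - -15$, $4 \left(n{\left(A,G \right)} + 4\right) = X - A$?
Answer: $\frac{1288}{169} + \frac{i \sqrt{1945}}{4512} \approx 7.6213 + 0.0097744 i$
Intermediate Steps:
$X = - \frac{1}{7}$ ($X = - \frac{3}{7} + \frac{1}{7} \cdot 2 = - \frac{3}{7} + \frac{2}{7} = - \frac{1}{7} \approx -0.14286$)
$n{\left(A,G \right)} = - \frac{113}{28} - \frac{A}{4}$ ($n{\left(A,G \right)} = -4 + \frac{- \frac{1}{7} - A}{4} = -4 - \left(\frac{1}{28} + \frac{A}{4}\right) = - \frac{113}{28} - \frac{A}{4}$)
$u{\left(O \right)} = -46$ ($u{\left(O \right)} = -61 + 15 = -46$)
$F{\left(j,I \right)} = - \frac{169}{28}$ ($F{\left(j,I \right)} = - \frac{113}{28} - 2 = - \frac{169}{28}$)
$\frac{u{\left(1 \right)}}{F{\left(-204,-129 \right)}} + \frac{\sqrt{11072 - 18852}}{\left(-94\right) \left(-72 - 24\right)} = - \frac{46}{- \frac{169}{28}} + \frac{\sqrt{11072 - 18852}}{\left(-94\right) \left(-72 - 24\right)} = \left(-46\right) \left(- \frac{28}{169}\right) + \frac{\sqrt{-7780}}{\left(-94\right) \left(-96\right)} = \frac{1288}{169} + \frac{2 i \sqrt{1945}}{9024} = \frac{1288}{169} + 2 i \sqrt{1945} \cdot \frac{1}{9024} = \frac{1288}{169} + \frac{i \sqrt{1945}}{4512}$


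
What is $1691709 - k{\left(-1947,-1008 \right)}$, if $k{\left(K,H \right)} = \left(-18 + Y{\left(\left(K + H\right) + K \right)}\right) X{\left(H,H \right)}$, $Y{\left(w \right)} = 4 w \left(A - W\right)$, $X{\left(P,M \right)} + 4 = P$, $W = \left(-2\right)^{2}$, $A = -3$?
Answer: $140576565$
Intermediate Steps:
$W = 4$
$X{\left(P,M \right)} = -4 + P$
$Y{\left(w \right)} = - 28 w$ ($Y{\left(w \right)} = 4 w \left(-3 - 4\right) = 4 w \left(-7\right) = - 28 w$)
$k{\left(K,H \right)} = \left(-4 + H\right) \left(-18 - 56 K - 28 H\right)$ ($k{\left(K,H \right)} = \left(-18 - 28 \left(\left(K + H\right) + K\right)\right) \left(-4 + H\right) = \left(-18 - 28 \left(\left(H + K\right) + K\right)\right) \left(-4 + H\right) = \left(-18 - 28 \left(H + 2 K\right)\right) \left(-4 + H\right) = \left(-18 - \left(28 H + 56 K\right)\right) \left(-4 + H\right) = \left(-18 - 56 K - 28 H\right) \left(-4 + H\right) = \left(-4 + H\right) \left(-18 - 56 K - 28 H\right)$)
$1691709 - k{\left(-1947,-1008 \right)} = 1691709 - - 2 \left(-4 - 1008\right) \left(9 + 14 \left(-1008\right) + 28 \left(-1947\right)\right) = 1691709 - \left(-2\right) \left(-1012\right) \left(9 - 14112 - 54516\right) = 1691709 - \left(-2\right) \left(-1012\right) \left(-68619\right) = 1691709 - -138884856 = 1691709 + 138884856 = 140576565$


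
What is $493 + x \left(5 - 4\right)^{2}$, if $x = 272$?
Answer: $765$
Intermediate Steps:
$493 + x \left(5 - 4\right)^{2} = 493 + 272 \left(5 - 4\right)^{2} = 493 + 272 \cdot 1^{2} = 493 + 272 \cdot 1 = 493 + 272 = 765$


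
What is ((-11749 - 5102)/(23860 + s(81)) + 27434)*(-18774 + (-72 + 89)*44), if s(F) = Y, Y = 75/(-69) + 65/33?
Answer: -4477912548853403/9055205 ≈ -4.9451e+8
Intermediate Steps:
Y = 670/759 (Y = 75*(-1/69) + 65*(1/33) = -25/23 + 65/33 = 670/759 ≈ 0.88274)
s(F) = 670/759
((-11749 - 5102)/(23860 + s(81)) + 27434)*(-18774 + (-72 + 89)*44) = ((-11749 - 5102)/(23860 + 670/759) + 27434)*(-18774 + (-72 + 89)*44) = (-16851/18110410/759 + 27434)*(-18774 + 17*44) = (-16851*759/18110410 + 27434)*(-18774 + 748) = (-12789909/18110410 + 27434)*(-18026) = (496828198031/18110410)*(-18026) = -4477912548853403/9055205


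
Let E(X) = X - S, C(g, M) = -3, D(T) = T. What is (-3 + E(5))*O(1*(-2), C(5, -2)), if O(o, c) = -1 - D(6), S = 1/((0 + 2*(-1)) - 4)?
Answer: -91/6 ≈ -15.167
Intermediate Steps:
S = -1/6 (S = 1/((0 - 2) - 4) = 1/(-2 - 4) = 1/(-6) = -1/6 ≈ -0.16667)
O(o, c) = -7 (O(o, c) = -1 - 1*6 = -1 - 6 = -7)
E(X) = 1/6 + X (E(X) = X - 1*(-1/6) = X + 1/6 = 1/6 + X)
(-3 + E(5))*O(1*(-2), C(5, -2)) = (-3 + (1/6 + 5))*(-7) = (-3 + 31/6)*(-7) = (13/6)*(-7) = -91/6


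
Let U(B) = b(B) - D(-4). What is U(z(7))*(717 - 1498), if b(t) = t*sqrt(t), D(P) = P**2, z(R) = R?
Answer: 12496 - 5467*sqrt(7) ≈ -1968.3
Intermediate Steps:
b(t) = t**(3/2)
U(B) = -16 + B**(3/2) (U(B) = B**(3/2) - 1*(-4)**2 = B**(3/2) - 1*16 = B**(3/2) - 16 = -16 + B**(3/2))
U(z(7))*(717 - 1498) = (-16 + 7**(3/2))*(717 - 1498) = (-16 + 7*sqrt(7))*(-781) = 12496 - 5467*sqrt(7)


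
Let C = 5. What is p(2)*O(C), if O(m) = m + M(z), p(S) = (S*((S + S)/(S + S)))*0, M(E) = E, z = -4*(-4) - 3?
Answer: 0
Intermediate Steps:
z = 13 (z = 16 - 3 = 13)
p(S) = 0 (p(S) = (S*((2*S)/((2*S))))*0 = (S*((2*S)*(1/(2*S))))*0 = (S*1)*0 = S*0 = 0)
O(m) = 13 + m (O(m) = m + 13 = 13 + m)
p(2)*O(C) = 0*(13 + 5) = 0*18 = 0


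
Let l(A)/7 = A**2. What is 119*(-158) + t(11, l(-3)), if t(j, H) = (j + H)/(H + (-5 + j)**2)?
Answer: -1861324/99 ≈ -18801.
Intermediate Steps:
l(A) = 7*A**2
t(j, H) = (H + j)/(H + (-5 + j)**2)
119*(-158) + t(11, l(-3)) = 119*(-158) + (7*(-3)**2 + 11)/(7*(-3)**2 + (-5 + 11)**2) = -18802 + (7*9 + 11)/(7*9 + 6**2) = -18802 + (63 + 11)/(63 + 36) = -18802 + 74/99 = -1861324/99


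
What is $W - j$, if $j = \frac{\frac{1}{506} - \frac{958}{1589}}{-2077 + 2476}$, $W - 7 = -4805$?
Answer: $- \frac{513081271503}{106936522} \approx -4798.0$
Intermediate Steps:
$W = -4798$ ($W = 7 - 4805 = -4798$)
$j = - \frac{161053}{106936522}$ ($j = \frac{\frac{1}{506} - \frac{958}{1589}}{399} = \left(\frac{1}{506} - \frac{958}{1589}\right) \frac{1}{399} = \left(- \frac{483159}{804034}\right) \frac{1}{399} = - \frac{161053}{106936522} \approx -0.0015061$)
$W - j = -4798 - - \frac{161053}{106936522} = -4798 + \frac{161053}{106936522} = - \frac{513081271503}{106936522}$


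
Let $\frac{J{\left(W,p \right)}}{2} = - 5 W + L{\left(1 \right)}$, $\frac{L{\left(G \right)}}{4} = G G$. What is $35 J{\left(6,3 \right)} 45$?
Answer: $-81900$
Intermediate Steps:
$L{\left(G \right)} = 4 G^{2}$ ($L{\left(G \right)} = 4 G G = 4 G^{2}$)
$J{\left(W,p \right)} = 8 - 10 W$ ($J{\left(W,p \right)} = 2 \left(- 5 W + 4 \cdot 1^{2}\right) = 2 \left(- 5 W + 4 \cdot 1\right) = 2 \left(- 5 W + 4\right) = 2 \left(4 - 5 W\right) = 8 - 10 W$)
$35 J{\left(6,3 \right)} 45 = 35 \left(8 - 60\right) 45 = 35 \left(-52\right) 45 = \left(-1820\right) 45 = -81900$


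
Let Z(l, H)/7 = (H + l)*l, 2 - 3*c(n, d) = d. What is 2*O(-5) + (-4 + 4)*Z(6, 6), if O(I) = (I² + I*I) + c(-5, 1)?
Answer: 302/3 ≈ 100.67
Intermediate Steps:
c(n, d) = ⅔ - d/3
Z(l, H) = 7*l*(H + l) (Z(l, H) = 7*((H + l)*l) = 7*(l*(H + l)) = 7*l*(H + l))
O(I) = ⅓ + 2*I² (O(I) = (I² + I*I) + (⅔ - ⅓*1) = (I² + I²) + (⅔ - ⅓) = 2*I² + ⅓ = ⅓ + 2*I²)
2*O(-5) + (-4 + 4)*Z(6, 6) = 2*(⅓ + 2*(-5)²) + (-4 + 4)*(7*6*(6 + 6)) = 2*(⅓ + 2*25) + 0*(7*6*12) = 2*(⅓ + 50) + 0*504 = 2*(151/3) + 0 = 302/3 + 0 = 302/3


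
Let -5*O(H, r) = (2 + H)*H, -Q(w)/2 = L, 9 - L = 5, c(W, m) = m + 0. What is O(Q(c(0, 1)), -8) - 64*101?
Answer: -32368/5 ≈ -6473.6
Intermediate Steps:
c(W, m) = m
L = 4 (L = 9 - 1*5 = 9 - 5 = 4)
Q(w) = -8 (Q(w) = -2*4 = -8)
O(H, r) = -H*(2 + H)/5 (O(H, r) = -(2 + H)*H/5 = -H*(2 + H)/5)
O(Q(c(0, 1)), -8) - 64*101 = -⅕*(-8)*(2 - 8) - 64*101 = -⅕*(-8)*(-6) - 6464 = -48/5 - 6464 = -32368/5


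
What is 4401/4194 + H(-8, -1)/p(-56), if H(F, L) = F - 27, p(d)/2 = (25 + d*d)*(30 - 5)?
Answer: 3863507/3682565 ≈ 1.0491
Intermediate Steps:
p(d) = 1250 + 50*d**2 (p(d) = 2*((25 + d*d)*(30 - 5)) = 2*((25 + d**2)*25) = 2*(625 + 25*d**2) = 1250 + 50*d**2)
H(F, L) = -27 + F
4401/4194 + H(-8, -1)/p(-56) = 4401/4194 + (-27 - 8)/(1250 + 50*(-56)**2) = 4401*(1/4194) - 35/(1250 + 50*3136) = 489/466 - 35/(1250 + 156800) = 489/466 - 35/158050 = 489/466 - 35*1/158050 = 489/466 - 7/31610 = 3863507/3682565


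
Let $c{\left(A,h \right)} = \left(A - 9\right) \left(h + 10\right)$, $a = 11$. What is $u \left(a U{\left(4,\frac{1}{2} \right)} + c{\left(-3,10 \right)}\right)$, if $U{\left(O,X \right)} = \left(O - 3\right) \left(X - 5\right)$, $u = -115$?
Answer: $\frac{66585}{2} \approx 33293.0$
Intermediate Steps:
$c{\left(A,h \right)} = \left(-9 + A\right) \left(10 + h\right)$
$U{\left(O,X \right)} = \left(-5 + X\right) \left(-3 + O\right)$ ($U{\left(O,X \right)} = \left(-3 + O\right) \left(-5 + X\right) = \left(-5 + X\right) \left(-3 + O\right)$)
$u \left(a U{\left(4,\frac{1}{2} \right)} + c{\left(-3,10 \right)}\right) = - 115 \left(11 \left(15 - 20 - \frac{3}{2} + \frac{4}{2}\right) - 240\right) = - 115 \left(11 \left(15 - 20 - \frac{3}{2} + 4 \cdot \frac{1}{2}\right) - 240\right) = - 115 \left(11 \left(15 - 20 - \frac{3}{2} + 2\right) - 240\right) = - 115 \left(11 \left(- \frac{9}{2}\right) - 240\right) = - 115 \left(- \frac{99}{2} - 240\right) = \left(-115\right) \left(- \frac{579}{2}\right) = \frac{66585}{2}$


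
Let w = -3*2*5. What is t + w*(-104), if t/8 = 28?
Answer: 3344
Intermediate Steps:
t = 224 (t = 8*28 = 224)
w = -30 (w = -6*5 = -30)
t + w*(-104) = 224 - 30*(-104) = 224 + 3120 = 3344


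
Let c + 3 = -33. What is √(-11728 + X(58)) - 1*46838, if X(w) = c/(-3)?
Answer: -46838 + 2*I*√2929 ≈ -46838.0 + 108.24*I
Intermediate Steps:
c = -36 (c = -3 - 33 = -36)
X(w) = 12 (X(w) = -36/(-3) = -36*(-⅓) = 12)
√(-11728 + X(58)) - 1*46838 = √(-11728 + 12) - 1*46838 = √(-11716) - 46838 = 2*I*√2929 - 46838 = -46838 + 2*I*√2929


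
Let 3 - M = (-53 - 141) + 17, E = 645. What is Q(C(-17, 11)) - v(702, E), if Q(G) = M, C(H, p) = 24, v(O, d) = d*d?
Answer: -415845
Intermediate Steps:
v(O, d) = d²
M = 180 (M = 3 - ((-53 - 141) + 17) = 3 - (-194 + 17) = 3 - 1*(-177) = 3 + 177 = 180)
Q(G) = 180
Q(C(-17, 11)) - v(702, E) = 180 - 1*645² = 180 - 1*416025 = 180 - 416025 = -415845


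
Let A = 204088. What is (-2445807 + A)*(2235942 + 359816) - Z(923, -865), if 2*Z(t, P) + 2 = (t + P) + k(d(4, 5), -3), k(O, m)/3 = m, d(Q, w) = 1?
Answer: -11637920056051/2 ≈ -5.8190e+12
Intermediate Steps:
k(O, m) = 3*m
Z(t, P) = -11/2 + P/2 + t/2 (Z(t, P) = -1 + ((t + P) + 3*(-3))/2 = -1 + ((P + t) - 9)/2 = -1 + (-9 + P + t)/2 = -1 + (-9/2 + P/2 + t/2) = -11/2 + P/2 + t/2)
(-2445807 + A)*(2235942 + 359816) - Z(923, -865) = (-2445807 + 204088)*(2235942 + 359816) - (-11/2 + (½)*(-865) + (½)*923) = -2241719*2595758 - (-11/2 - 865/2 + 923/2) = -5818960028002 - 1*47/2 = -5818960028002 - 47/2 = -11637920056051/2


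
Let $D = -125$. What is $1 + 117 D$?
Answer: $-14624$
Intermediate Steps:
$1 + 117 D = 1 + 117 \left(-125\right) = 1 - 14625 = -14624$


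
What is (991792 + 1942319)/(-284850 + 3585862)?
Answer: 2934111/3301012 ≈ 0.88885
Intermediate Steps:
(991792 + 1942319)/(-284850 + 3585862) = 2934111/3301012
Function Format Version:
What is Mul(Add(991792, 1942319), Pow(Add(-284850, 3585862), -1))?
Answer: Rational(2934111, 3301012) ≈ 0.88885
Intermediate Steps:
Mul(Add(991792, 1942319), Pow(Add(-284850, 3585862), -1)) = Mul(2934111, Pow(3301012, -1)) = Mul(2934111, Rational(1, 3301012)) = Rational(2934111, 3301012)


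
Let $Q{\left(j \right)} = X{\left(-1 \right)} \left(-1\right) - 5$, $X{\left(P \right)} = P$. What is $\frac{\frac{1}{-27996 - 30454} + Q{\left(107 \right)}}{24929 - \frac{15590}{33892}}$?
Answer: $- \frac{1980995873}{12345780914775} \approx -0.00016046$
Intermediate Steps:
$Q{\left(j \right)} = -4$ ($Q{\left(j \right)} = \left(-1\right) \left(-1\right) - 5 = 1 - 5 = -4$)
$\frac{\frac{1}{-27996 - 30454} + Q{\left(107 \right)}}{24929 - \frac{15590}{33892}} = \frac{\frac{1}{-27996 - 30454} - 4}{24929 - \frac{15590}{33892}} = \frac{\frac{1}{-58450} - 4}{24929 - \frac{7795}{16946}} = \frac{- \frac{1}{58450} - 4}{24929 - \frac{7795}{16946}} = - \frac{233801}{58450 \cdot \frac{422439039}{16946}} = \left(- \frac{233801}{58450}\right) \frac{16946}{422439039} = - \frac{1980995873}{12345780914775}$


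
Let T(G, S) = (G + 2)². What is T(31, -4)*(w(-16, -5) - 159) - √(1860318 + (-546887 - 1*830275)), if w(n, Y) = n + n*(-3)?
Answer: -138303 - 6*√13421 ≈ -1.3900e+5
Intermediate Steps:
T(G, S) = (2 + G)²
w(n, Y) = -2*n (w(n, Y) = n - 3*n = -2*n)
T(31, -4)*(w(-16, -5) - 159) - √(1860318 + (-546887 - 1*830275)) = (2 + 31)²*(-2*(-16) - 159) - √(1860318 + (-546887 - 1*830275)) = 33²*(32 - 159) - √(1860318 + (-546887 - 830275)) = 1089*(-127) - √(1860318 - 1377162) = -138303 - √483156 = -138303 - 6*√13421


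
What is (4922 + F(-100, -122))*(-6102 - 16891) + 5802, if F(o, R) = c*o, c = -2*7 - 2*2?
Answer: -154553144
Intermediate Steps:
c = -18 (c = -14 - 4 = -18)
F(o, R) = -18*o
(4922 + F(-100, -122))*(-6102 - 16891) + 5802 = (4922 - 18*(-100))*(-6102 - 16891) + 5802 = (4922 + 1800)*(-22993) + 5802 = 6722*(-22993) + 5802 = -154558946 + 5802 = -154553144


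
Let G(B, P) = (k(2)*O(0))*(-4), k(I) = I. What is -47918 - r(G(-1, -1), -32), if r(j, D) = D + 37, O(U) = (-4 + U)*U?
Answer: -47923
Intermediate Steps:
O(U) = U*(-4 + U)
G(B, P) = 0 (G(B, P) = (2*(0*(-4 + 0)))*(-4) = (2*(0*(-4)))*(-4) = (2*0)*(-4) = 0*(-4) = 0)
r(j, D) = 37 + D
-47918 - r(G(-1, -1), -32) = -47918 - (37 - 32) = -47918 - 1*5 = -47918 - 5 = -47923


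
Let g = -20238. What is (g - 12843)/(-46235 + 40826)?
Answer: 11027/1803 ≈ 6.1159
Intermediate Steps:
(g - 12843)/(-46235 + 40826) = (-20238 - 12843)/(-46235 + 40826) = -33081/(-5409) = -33081*(-1/5409) = 11027/1803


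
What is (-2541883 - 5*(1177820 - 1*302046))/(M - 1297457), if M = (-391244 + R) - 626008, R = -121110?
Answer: 6920753/2435819 ≈ 2.8412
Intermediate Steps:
M = -1138362 (M = (-391244 - 121110) - 626008 = -512354 - 626008 = -1138362)
(-2541883 - 5*(1177820 - 1*302046))/(M - 1297457) = (-2541883 - 5*(1177820 - 1*302046))/(-1138362 - 1297457) = (-2541883 - 5*(1177820 - 302046))/(-2435819) = (-2541883 - 5*875774)*(-1/2435819) = (-2541883 - 4378870)*(-1/2435819) = -6920753*(-1/2435819) = 6920753/2435819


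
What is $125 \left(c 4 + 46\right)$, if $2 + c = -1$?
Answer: $4250$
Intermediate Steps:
$c = -3$ ($c = -2 - 1 = -3$)
$125 \left(c 4 + 46\right) = 125 \left(\left(-3\right) 4 + 46\right) = 125 \left(-12 + 46\right) = 125 \cdot 34 = 4250$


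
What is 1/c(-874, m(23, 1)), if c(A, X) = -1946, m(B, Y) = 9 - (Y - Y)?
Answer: -1/1946 ≈ -0.00051387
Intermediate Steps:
m(B, Y) = 9 (m(B, Y) = 9 - 1*0 = 9 + 0 = 9)
1/c(-874, m(23, 1)) = 1/(-1946) = -1/1946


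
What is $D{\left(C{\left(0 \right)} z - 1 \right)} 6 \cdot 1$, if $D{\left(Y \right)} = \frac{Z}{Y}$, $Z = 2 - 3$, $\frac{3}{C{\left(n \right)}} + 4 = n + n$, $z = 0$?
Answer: $6$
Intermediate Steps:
$C{\left(n \right)} = \frac{3}{-4 + 2 n}$ ($C{\left(n \right)} = \frac{3}{-4 + \left(n + n\right)} = \frac{3}{-4 + 2 n}$)
$Z = -1$ ($Z = 2 - 3 = -1$)
$D{\left(Y \right)} = - \frac{1}{Y}$
$D{\left(C{\left(0 \right)} z - 1 \right)} 6 \cdot 1 = - \frac{1}{\frac{3}{2 \left(-2 + 0\right)} 0 - 1} \cdot 6 \cdot 1 = - \frac{1}{\frac{3}{2 \left(-2\right)} 0 - 1} \cdot 6 \cdot 1 = - \frac{1}{\frac{3}{2} \left(- \frac{1}{2}\right) 0 - 1} \cdot 6 \cdot 1 = - \frac{1}{\left(- \frac{3}{4}\right) 0 - 1} \cdot 6 \cdot 1 = - \frac{1}{0 - 1} \cdot 6 \cdot 1 = - \frac{1}{-1} \cdot 6 \cdot 1 = \left(-1\right) \left(-1\right) 6 \cdot 1 = 1 \cdot 6 \cdot 1 = 6 \cdot 1 = 6$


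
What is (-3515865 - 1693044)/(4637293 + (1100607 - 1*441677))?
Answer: -5208909/5296223 ≈ -0.98351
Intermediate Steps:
(-3515865 - 1693044)/(4637293 + (1100607 - 1*441677)) = -5208909/(4637293 + (1100607 - 441677)) = -5208909/(4637293 + 658930) = -5208909/5296223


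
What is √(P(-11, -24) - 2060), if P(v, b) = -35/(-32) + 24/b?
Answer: I*√131834/8 ≈ 45.386*I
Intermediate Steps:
P(v, b) = 35/32 + 24/b (P(v, b) = -35*(-1/32) + 24/b = 35/32 + 24/b)
√(P(-11, -24) - 2060) = √((35/32 + 24/(-24)) - 2060) = √((35/32 + 24*(-1/24)) - 2060) = √((35/32 - 1) - 2060) = √(3/32 - 2060) = √(-65917/32) = I*√131834/8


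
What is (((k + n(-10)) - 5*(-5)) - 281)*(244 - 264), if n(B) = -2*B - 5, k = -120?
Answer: 7220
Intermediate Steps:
n(B) = -5 - 2*B
(((k + n(-10)) - 5*(-5)) - 281)*(244 - 264) = (((-120 + (-5 - 2*(-10))) - 5*(-5)) - 281)*(244 - 264) = (((-120 + (-5 + 20)) + 25) - 281)*(-20) = (((-120 + 15) + 25) - 281)*(-20) = ((-105 + 25) - 281)*(-20) = (-80 - 281)*(-20) = -361*(-20) = 7220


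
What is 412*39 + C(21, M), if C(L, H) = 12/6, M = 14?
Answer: 16070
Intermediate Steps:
C(L, H) = 2 (C(L, H) = 12*(⅙) = 2)
412*39 + C(21, M) = 412*39 + 2 = 16068 + 2 = 16070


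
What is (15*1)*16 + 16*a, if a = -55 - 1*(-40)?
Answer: 0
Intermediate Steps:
a = -15 (a = -55 + 40 = -15)
(15*1)*16 + 16*a = (15*1)*16 + 16*(-15) = 15*16 - 240 = 240 - 240 = 0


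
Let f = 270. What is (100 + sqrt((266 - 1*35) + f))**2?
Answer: (100 + sqrt(501))**2 ≈ 14978.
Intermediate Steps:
(100 + sqrt((266 - 1*35) + f))**2 = (100 + sqrt((266 - 1*35) + 270))**2 = (100 + sqrt((266 - 35) + 270))**2 = (100 + sqrt(231 + 270))**2 = (100 + sqrt(501))**2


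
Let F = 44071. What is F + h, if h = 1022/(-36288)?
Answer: 114231959/2592 ≈ 44071.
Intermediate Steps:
h = -73/2592 (h = 1022*(-1/36288) = -73/2592 ≈ -0.028164)
F + h = 44071 - 73/2592 = 114231959/2592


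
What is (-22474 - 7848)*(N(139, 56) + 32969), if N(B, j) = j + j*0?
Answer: -1001384050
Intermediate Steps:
N(B, j) = j (N(B, j) = j + 0 = j)
(-22474 - 7848)*(N(139, 56) + 32969) = (-22474 - 7848)*(56 + 32969) = -30322*33025 = -1001384050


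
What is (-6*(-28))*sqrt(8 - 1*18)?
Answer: 168*I*sqrt(10) ≈ 531.26*I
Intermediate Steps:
(-6*(-28))*sqrt(8 - 1*18) = 168*sqrt(8 - 18) = 168*sqrt(-10) = 168*(I*sqrt(10)) = 168*I*sqrt(10)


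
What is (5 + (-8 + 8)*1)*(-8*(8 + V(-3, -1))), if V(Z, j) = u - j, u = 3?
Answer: -480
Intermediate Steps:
V(Z, j) = 3 - j
(5 + (-8 + 8)*1)*(-8*(8 + V(-3, -1))) = (5 + (-8 + 8)*1)*(-8*(8 + (3 - 1*(-1)))) = (5 + 0*1)*(-8*(8 + (3 + 1))) = (5 + 0)*(-8*(8 + 4)) = 5*(-8*12) = 5*(-96) = -480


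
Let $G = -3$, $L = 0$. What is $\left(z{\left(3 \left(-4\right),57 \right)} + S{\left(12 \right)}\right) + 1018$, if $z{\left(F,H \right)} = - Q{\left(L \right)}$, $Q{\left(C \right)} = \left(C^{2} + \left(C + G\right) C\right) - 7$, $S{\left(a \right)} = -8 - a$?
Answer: $1005$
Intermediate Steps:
$Q{\left(C \right)} = -7 + C^{2} + C \left(-3 + C\right)$ ($Q{\left(C \right)} = \left(C^{2} + \left(C - 3\right) C\right) - 7 = \left(C^{2} + \left(-3 + C\right) C\right) - 7 = \left(C^{2} + C \left(-3 + C\right)\right) - 7 = -7 + C^{2} + C \left(-3 + C\right)$)
$z{\left(F,H \right)} = 7$ ($z{\left(F,H \right)} = - (-7 - 0 + 2 \cdot 0^{2}) = - (-7 + 0 + 2 \cdot 0) = - (-7 + 0 + 0) = \left(-1\right) \left(-7\right) = 7$)
$\left(z{\left(3 \left(-4\right),57 \right)} + S{\left(12 \right)}\right) + 1018 = \left(7 - 20\right) + 1018 = -13 + 1018 = 1005$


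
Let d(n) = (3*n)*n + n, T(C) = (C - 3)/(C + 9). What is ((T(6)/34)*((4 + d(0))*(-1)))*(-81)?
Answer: 162/85 ≈ 1.9059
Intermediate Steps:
T(C) = (-3 + C)/(9 + C)
d(n) = n + 3*n² (d(n) = 3*n² + n = n + 3*n²)
((T(6)/34)*((4 + d(0))*(-1)))*(-81) = ((((-3 + 6)/(9 + 6))/34)*((4 + 0*(1 + 3*0))*(-1)))*(-81) = (((3/15)*(1/34))*((4 + 0*(1 + 0))*(-1)))*(-81) = ((((1/15)*3)*(1/34))*((4 + 0*1)*(-1)))*(-81) = (((⅕)*(1/34))*((4 + 0)*(-1)))*(-81) = ((4*(-1))/170)*(-81) = ((1/170)*(-4))*(-81) = -2/85*(-81) = 162/85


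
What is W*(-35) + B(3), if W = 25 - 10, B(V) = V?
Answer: -522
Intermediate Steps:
W = 15
W*(-35) + B(3) = 15*(-35) + 3 = -525 + 3 = -522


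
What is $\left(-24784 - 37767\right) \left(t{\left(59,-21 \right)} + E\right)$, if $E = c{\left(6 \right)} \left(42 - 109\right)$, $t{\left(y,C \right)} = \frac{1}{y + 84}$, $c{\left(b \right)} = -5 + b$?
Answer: $\frac{599238580}{143} \approx 4.1905 \cdot 10^{6}$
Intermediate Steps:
$t{\left(y,C \right)} = \frac{1}{84 + y}$
$E = -67$ ($E = \left(-5 + 6\right) \left(42 - 109\right) = 1 \left(-67\right) = -67$)
$\left(-24784 - 37767\right) \left(t{\left(59,-21 \right)} + E\right) = \left(-24784 - 37767\right) \left(\frac{1}{84 + 59} - 67\right) = - 62551 \left(\frac{1}{143} - 67\right) = \left(-62551\right) \left(- \frac{9580}{143}\right) = \frac{599238580}{143}$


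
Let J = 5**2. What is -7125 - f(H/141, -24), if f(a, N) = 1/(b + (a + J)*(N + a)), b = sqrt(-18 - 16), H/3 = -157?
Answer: -6096754201737790/855685003027 + 4879681*I*sqrt(34)/1711370006054 ≈ -7125.0 + 1.6626e-5*I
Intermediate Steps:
H = -471 (H = 3*(-157) = -471)
J = 25
b = I*sqrt(34) (b = sqrt(-34) = I*sqrt(34) ≈ 5.8309*I)
f(a, N) = 1/(I*sqrt(34) + (25 + a)*(N + a)) (f(a, N) = 1/(I*sqrt(34) + (a + 25)*(N + a)) = 1/(I*sqrt(34) + (25 + a)*(N + a)))
-7125 - f(H/141, -24) = -7125 - 1/((-471/141)**2 + 25*(-24) + 25*(-471/141) + I*sqrt(34) - (-11304)/141) = -7125 - 1/((-471*1/141)**2 - 600 + 25*(-471*1/141) + I*sqrt(34) - (-11304)/141) = -7125 - 1/((-157/47)**2 - 600 + 25*(-157/47) + I*sqrt(34) - 24*(-157/47)) = -7125 - 1/(24649/2209 - 600 - 3925/47 + I*sqrt(34) + 3768/47) = -7125 - 1/(-1308130/2209 + I*sqrt(34))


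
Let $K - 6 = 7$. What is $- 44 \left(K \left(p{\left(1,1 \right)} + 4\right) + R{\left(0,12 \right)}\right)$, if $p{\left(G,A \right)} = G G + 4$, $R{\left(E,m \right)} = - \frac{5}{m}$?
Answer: $- \frac{15389}{3} \approx -5129.7$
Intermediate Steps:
$K = 13$ ($K = 6 + 7 = 13$)
$p{\left(G,A \right)} = 4 + G^{2}$ ($p{\left(G,A \right)} = G^{2} + 4 = 4 + G^{2}$)
$- 44 \left(K \left(p{\left(1,1 \right)} + 4\right) + R{\left(0,12 \right)}\right) = - 44 \left(13 \left(\left(4 + 1^{2}\right) + 4\right) - \frac{5}{12}\right) = - 44 \left(13 \left(\left(4 + 1\right) + 4\right) - \frac{5}{12}\right) = - 44 \left(13 \left(5 + 4\right) - \frac{5}{12}\right) = - 44 \left(13 \cdot 9 - \frac{5}{12}\right) = - 44 \left(117 - \frac{5}{12}\right) = \left(-44\right) \frac{1399}{12} = - \frac{15389}{3}$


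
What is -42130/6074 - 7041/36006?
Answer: -259949969/36450074 ≈ -7.1317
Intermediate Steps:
-42130/6074 - 7041/36006 = -42130*1/6074 - 7041*1/36006 = -21065/3037 - 2347/12002 = -259949969/36450074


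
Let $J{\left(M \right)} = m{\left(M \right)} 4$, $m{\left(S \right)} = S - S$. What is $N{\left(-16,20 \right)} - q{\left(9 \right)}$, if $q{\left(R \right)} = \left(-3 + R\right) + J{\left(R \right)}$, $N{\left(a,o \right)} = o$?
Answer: $14$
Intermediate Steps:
$m{\left(S \right)} = 0$
$J{\left(M \right)} = 0$ ($J{\left(M \right)} = 0 \cdot 4 = 0$)
$q{\left(R \right)} = -3 + R$ ($q{\left(R \right)} = \left(-3 + R\right) + 0 = -3 + R$)
$N{\left(-16,20 \right)} - q{\left(9 \right)} = 20 - \left(-3 + 9\right) = 20 - 6 = 14$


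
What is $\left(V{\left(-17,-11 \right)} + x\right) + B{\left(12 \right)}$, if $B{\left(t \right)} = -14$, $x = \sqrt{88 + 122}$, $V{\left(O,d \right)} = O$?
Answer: $-31 + \sqrt{210} \approx -16.509$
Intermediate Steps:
$x = \sqrt{210} \approx 14.491$
$\left(V{\left(-17,-11 \right)} + x\right) + B{\left(12 \right)} = \left(-17 + \sqrt{210}\right) - 14 = -31 + \sqrt{210}$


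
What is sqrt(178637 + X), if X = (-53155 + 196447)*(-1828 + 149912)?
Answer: sqrt(21219431165) ≈ 1.4567e+5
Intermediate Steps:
X = 21219252528 (X = 143292*148084 = 21219252528)
sqrt(178637 + X) = sqrt(178637 + 21219252528) = sqrt(21219431165)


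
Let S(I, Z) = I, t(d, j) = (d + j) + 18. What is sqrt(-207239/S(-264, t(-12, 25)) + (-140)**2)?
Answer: sqrt(355188174)/132 ≈ 142.78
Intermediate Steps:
t(d, j) = 18 + d + j
sqrt(-207239/S(-264, t(-12, 25)) + (-140)**2) = sqrt(-207239/(-264) + (-140)**2) = sqrt(-207239*(-1/264) + 19600) = sqrt(207239/264 + 19600) = sqrt(5381639/264) = sqrt(355188174)/132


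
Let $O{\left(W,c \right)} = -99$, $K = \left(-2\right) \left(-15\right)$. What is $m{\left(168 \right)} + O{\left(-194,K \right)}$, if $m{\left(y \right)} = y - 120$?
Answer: $-51$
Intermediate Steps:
$K = 30$
$m{\left(y \right)} = -120 + y$
$m{\left(168 \right)} + O{\left(-194,K \right)} = \left(-120 + 168\right) - 99 = 48 - 99 = -51$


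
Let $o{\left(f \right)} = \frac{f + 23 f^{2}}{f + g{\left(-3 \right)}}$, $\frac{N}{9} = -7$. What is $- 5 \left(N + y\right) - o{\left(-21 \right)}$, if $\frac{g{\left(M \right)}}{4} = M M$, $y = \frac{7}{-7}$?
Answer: $- \frac{1774}{5} \approx -354.8$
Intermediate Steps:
$N = -63$ ($N = 9 \left(-7\right) = -63$)
$y = -1$ ($y = 7 \left(- \frac{1}{7}\right) = -1$)
$g{\left(M \right)} = 4 M^{2}$ ($g{\left(M \right)} = 4 M M = 4 M^{2}$)
$o{\left(f \right)} = \frac{f + 23 f^{2}}{36 + f}$ ($o{\left(f \right)} = \frac{f + 23 f^{2}}{f + 4 \left(-3\right)^{2}} = \frac{f + 23 f^{2}}{f + 4 \cdot 9} = \frac{f + 23 f^{2}}{f + 36} = \frac{f + 23 f^{2}}{36 + f}$)
$- 5 \left(N + y\right) - o{\left(-21 \right)} = - 5 \left(-63 - 1\right) - - \frac{21 \left(1 + 23 \left(-21\right)\right)}{36 - 21} = \left(-5\right) \left(-64\right) - - \frac{21 \left(1 - 483\right)}{15} = 320 - \left(-21\right) \frac{1}{15} \left(-482\right) = 320 - \frac{3374}{5} = - \frac{1774}{5}$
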